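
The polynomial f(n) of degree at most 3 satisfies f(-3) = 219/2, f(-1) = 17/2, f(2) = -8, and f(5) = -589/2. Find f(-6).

Write f(n) = an^3 + bn^2 + cn + d. Substituting each data point gives a linear system:
  -27a + 9b - 3c + d = 219/2
  -a + b - c + d = 17/2
  8a + 4b + 2c + d = -8
  125a + 25b + 5c + d = -589/2
Solving the system yields a = -3, b = 3, c = 1/2, d = 3.
So f(n) = -3n^3 + 3n^2 + (1/2)n + 3.
Then f(-6) = 756.

756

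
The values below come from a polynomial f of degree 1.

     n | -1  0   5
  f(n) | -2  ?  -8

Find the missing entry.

The 2 known points determine the degree-1 polynomial uniquely.
Write f(n) = an + b. Substituting each data point gives a linear system:
  -a + b = -2
  5a + b = -8
Solving the system yields a = -1, b = -3.
So f(n) = -n - 3.
Then f(0) = -3.

-3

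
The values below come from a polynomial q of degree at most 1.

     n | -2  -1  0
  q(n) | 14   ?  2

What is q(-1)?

On equispaced nodes a degree-1 polynomial has vanishing second forward difference, so
  q(-2) - 2·q(-1) + q(0) = 0.
Substituting the known values and solving for q(-1):
  -2·q(-1) = -16
  q(-1) = 8.

8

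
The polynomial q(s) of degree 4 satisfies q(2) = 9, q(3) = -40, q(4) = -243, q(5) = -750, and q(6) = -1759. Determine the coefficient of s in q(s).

-6

Write q(s) = as^4 + bs^3 + cs^2 + ds + e. Substituting each data point gives a linear system:
  16a + 8b + 4c + 2d + e = 9
  81a + 27b + 9c + 3d + e = -40
  256a + 64b + 16c + 4d + e = -243
  625a + 125b + 25c + 5d + e = -750
  1296a + 216b + 36c + 6d + e = -1759
Solving the system yields a = -2, b = 3, c = 6, d = -6, e = 5.
So q(s) = -2s^4 + 3s^3 + 6s^2 - 6s + 5.
The coefficient of s is -6.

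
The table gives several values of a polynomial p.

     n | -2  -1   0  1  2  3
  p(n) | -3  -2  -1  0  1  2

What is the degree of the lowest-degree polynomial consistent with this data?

1

Forward differences of the values at n = -2, -1, 0, 1, 2, 3:
  p  : -3  -2  -1  0  1  2
  Δ  : 1  1  1  1  1
  Δ^2: 0  0  0  0
  Δ^3: 0  0  0
  Δ^4: 0  0
  Δ^5: 0
The first differences are constant (1) and nonzero, while all higher differences vanish, so the minimal degree is 1.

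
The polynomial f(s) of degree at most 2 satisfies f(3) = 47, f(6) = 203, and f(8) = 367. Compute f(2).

19

Using the Lagrange interpolation formula with nodes 3, 6, 8:
  L_0(s) = (s - 6)(s - 8) / 15
  L_1(s) = (s - 3)(s - 8) / -6
  L_2(s) = (s - 3)(s - 6) / 10
Then f(s) = 47·L_0(s) + 203·L_1(s) + 367·L_2(s).
Expanding and collecting terms gives f(s) = 6s² - 2s - 1.
Evaluating at s = 2: f(2) = 19.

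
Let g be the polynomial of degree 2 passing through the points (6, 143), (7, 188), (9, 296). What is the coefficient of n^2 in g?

3

Write g(n) = an^2 + bn + c. Substituting each data point gives a linear system:
  36a + 6b + c = 143
  49a + 7b + c = 188
  81a + 9b + c = 296
Solving the system yields a = 3, b = 6, c = -1.
So g(n) = 3n^2 + 6n - 1.
The leading coefficient is 3.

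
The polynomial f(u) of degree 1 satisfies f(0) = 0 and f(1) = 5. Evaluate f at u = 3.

15

Using the Lagrange interpolation formula with nodes 0, 1:
  L_0(u) = (u - 1) / -1
  L_1(u) = u / 1
Then f(u) = 0·L_0(u) + 5·L_1(u).
Expanding and collecting terms gives f(u) = 5u.
Evaluating at u = 3: f(3) = 15.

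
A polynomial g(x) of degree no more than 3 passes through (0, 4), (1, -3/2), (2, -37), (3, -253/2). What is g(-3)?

Using the Lagrange interpolation formula with nodes 0, 1, 2, 3:
  L_0(x) = (x - 1)(x - 2)(x - 3) / -6
  L_1(x) = x(x - 2)(x - 3) / 2
  L_2(x) = x(x - 1)(x - 3) / -2
  L_3(x) = x(x - 1)(x - 2) / 6
Then g(x) = 4·L_0(x) - 3/2·L_1(x) - 37·L_2(x) - 253/2·L_3(x).
Expanding and collecting terms gives g(x) = -4x^3 - 3x^2 + (3/2)x + 4.
Evaluating at x = -3: g(-3) = 161/2.

161/2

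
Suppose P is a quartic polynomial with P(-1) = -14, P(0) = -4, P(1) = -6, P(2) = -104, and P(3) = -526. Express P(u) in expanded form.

P(u) = -6u^4 - 2u^3 + 6u - 4

Using the Lagrange interpolation formula with nodes -1, 0, 1, 2, 3:
  L_0(u) = u(u - 1)(u - 2)(u - 3) / 24
  L_1(u) = (u + 1)(u - 1)(u - 2)(u - 3) / -6
  L_2(u) = (u + 1)u(u - 2)(u - 3) / 4
  L_3(u) = (u + 1)u(u - 1)(u - 3) / -6
  L_4(u) = (u + 1)u(u - 1)(u - 2) / 24
Then P(u) = -14·L_0(u) - 4·L_1(u) - 6·L_2(u) - 104·L_3(u) - 526·L_4(u).
Expanding and collecting terms gives P(u) = -6u^4 - 2u^3 + 6u - 4.
Check: P(3) = -526. ✓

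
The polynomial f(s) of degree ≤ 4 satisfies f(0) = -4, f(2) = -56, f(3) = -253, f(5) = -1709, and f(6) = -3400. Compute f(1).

-5

Write f(s) = as^4 + bs^3 + cs^2 + ds + e. Substituting each data point gives a linear system:
  e = -4
  16a + 8b + 4c + 2d + e = -56
  81a + 27b + 9c + 3d + e = -253
  625a + 125b + 25c + 5d + e = -1709
  1296a + 216b + 36c + 6d + e = -3400
Solving the system yields a = -2, b = -4, c = 1, d = 4, e = -4.
So f(s) = -2s⁴ - 4s³ + s² + 4s - 4.
Then f(1) = -5.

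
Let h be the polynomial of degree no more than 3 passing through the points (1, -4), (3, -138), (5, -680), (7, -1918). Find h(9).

Forward differences of the values at s = 1, 3, 5, 7:
  h  : -4  -138  -680  -1918
  Δ  : -134  -542  -1238
  Δ^2: -408  -696
  Δ^3: -288
The third differences are constant, confirming degree 3.
Interpolating (Newton forward form) and evaluating at s = 9 gives h(9) = -4140.

-4140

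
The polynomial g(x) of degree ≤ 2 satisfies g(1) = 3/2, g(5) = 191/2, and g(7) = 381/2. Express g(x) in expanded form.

Using the Lagrange interpolation formula with nodes 1, 5, 7:
  L_0(x) = (x - 5)(x - 7) / 24
  L_1(x) = (x - 1)(x - 7) / -8
  L_2(x) = (x - 1)(x - 5) / 12
Then g(x) = 3/2·L_0(x) + 191/2·L_1(x) + 381/2·L_2(x).
Expanding and collecting terms gives g(x) = 4x^2 - (1/2)x - 2.
Check: g(5) = 191/2. ✓

g(x) = 4x^2 - (1/2)x - 2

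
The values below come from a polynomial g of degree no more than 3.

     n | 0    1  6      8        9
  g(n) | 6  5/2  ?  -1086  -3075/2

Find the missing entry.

-465

The 4 known points determine the degree-3 polynomial uniquely.
Write g(n) = an^3 + bn^2 + cn + d. Substituting each data point gives a linear system:
  d = 6
  a + b + c + d = 5/2
  512a + 64b + 8c + d = -1086
  729a + 81b + 9c + d = -3075/2
Solving the system yields a = -2, b = -1, c = -1/2, d = 6.
So g(n) = -2n³ - n² - (1/2)n + 6.
Then g(6) = -465.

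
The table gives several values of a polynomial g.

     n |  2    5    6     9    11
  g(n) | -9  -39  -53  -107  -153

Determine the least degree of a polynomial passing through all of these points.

Divided differences on the nodes 2, 5, 6, 9, 11:
  order 0: -9  -39  -53  -107  -153
  order 1: -10  -14  -18  -23
  order 2: -1  -1  -1
  order 3: 0  0
  order 4: 0
The order-2 divided differences are all -1 (nonzero) and every higher order vanishes, so the data lies on a polynomial of degree exactly 2.

2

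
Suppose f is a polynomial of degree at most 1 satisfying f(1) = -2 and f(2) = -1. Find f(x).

f(x) = x - 3

Write f(x) = ax + b. Substituting each data point gives a linear system:
  a + b = -2
  2a + b = -1
Solving the system yields a = 1, b = -3.
So f(x) = x - 3.
Check: f(1) = -2. ✓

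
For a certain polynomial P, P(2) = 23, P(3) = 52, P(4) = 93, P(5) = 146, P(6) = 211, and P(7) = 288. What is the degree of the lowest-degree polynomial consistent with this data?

Forward differences of the values at x = 2, 3, 4, 5, 6, 7:
  P  : 23  52  93  146  211  288
  Δ  : 29  41  53  65  77
  Δ^2: 12  12  12  12
  Δ^3: 0  0  0
  Δ^4: 0  0
  Δ^5: 0
The second differences are constant (12) and nonzero, while all higher differences vanish, so the minimal degree is 2.

2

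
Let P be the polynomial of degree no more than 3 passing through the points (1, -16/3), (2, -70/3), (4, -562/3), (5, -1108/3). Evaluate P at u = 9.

-2184

Using the Lagrange interpolation formula with nodes 1, 2, 4, 5:
  L_0(u) = (u - 2)(u - 4)(u - 5) / -12
  L_1(u) = (u - 1)(u - 4)(u - 5) / 6
  L_2(u) = (u - 1)(u - 2)(u - 5) / -6
  L_3(u) = (u - 1)(u - 2)(u - 4) / 12
Then P(u) = -16/3·L_0(u) - 70/3·L_1(u) - 562/3·L_2(u) - 1108/3·L_3(u).
Expanding and collecting terms gives P(u) = -3u^3 - (1/3)u^2 + 4u - 6.
Evaluating at u = 9: P(9) = -2184.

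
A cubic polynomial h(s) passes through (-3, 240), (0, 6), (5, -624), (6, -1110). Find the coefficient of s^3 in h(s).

-6

Write h(s) = as^3 + bs^2 + cs + d. Substituting each data point gives a linear system:
  -27a + 9b - 3c + d = 240
  d = 6
  125a + 25b + 5c + d = -624
  216a + 36b + 6c + d = -1110
Solving the system yields a = -6, b = 6, c = -6, d = 6.
So h(s) = -6s³ + 6s² - 6s + 6.
The leading coefficient is -6.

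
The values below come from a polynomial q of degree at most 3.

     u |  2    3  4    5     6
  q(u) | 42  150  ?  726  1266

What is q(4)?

366

On equispaced nodes a degree-3 polynomial has vanishing fourth forward difference, so
  q(2) - 4·q(3) + 6·q(4) - 4·q(5) + q(6) = 0.
Substituting the known values and solving for q(4):
  6·q(4) = 2196
  q(4) = 366.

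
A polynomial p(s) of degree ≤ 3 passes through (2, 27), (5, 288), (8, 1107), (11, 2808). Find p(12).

3627

Write p(s) = as^3 + bs^2 + cs + d. Substituting each data point gives a linear system:
  8a + 4b + 2c + d = 27
  125a + 25b + 5c + d = 288
  512a + 64b + 8c + d = 1107
  1331a + 121b + 11c + d = 2808
Solving the system yields a = 2, b = 1, c = 2, d = 3.
So p(s) = 2s³ + s² + 2s + 3.
Then p(12) = 3627.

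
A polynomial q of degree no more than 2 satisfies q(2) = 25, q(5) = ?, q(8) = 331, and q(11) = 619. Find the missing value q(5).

133

On equispaced nodes a degree-2 polynomial has vanishing third forward difference, so
  - q(2) + 3·q(5) - 3·q(8) + q(11) = 0.
Substituting the known values and solving for q(5):
  3·q(5) = 399
  q(5) = 133.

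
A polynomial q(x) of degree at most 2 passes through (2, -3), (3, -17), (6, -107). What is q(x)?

q(x) = -4x^2 + 6x + 1

Write q(x) = ax^2 + bx + c. Substituting each data point gives a linear system:
  4a + 2b + c = -3
  9a + 3b + c = -17
  36a + 6b + c = -107
Solving the system yields a = -4, b = 6, c = 1.
So q(x) = -4x² + 6x + 1.
Check: q(2) = -3. ✓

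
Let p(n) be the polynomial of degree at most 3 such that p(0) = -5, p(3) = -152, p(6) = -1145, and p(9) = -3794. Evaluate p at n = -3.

106

Forward differences of the values at n = 0, 3, 6, 9:
  p  : -5  -152  -1145  -3794
  Δ  : -147  -993  -2649
  Δ^2: -846  -1656
  Δ^3: -810
The third differences are constant, confirming degree 3.
Interpolating (Newton forward form) and evaluating at n = -3 gives p(-3) = 106.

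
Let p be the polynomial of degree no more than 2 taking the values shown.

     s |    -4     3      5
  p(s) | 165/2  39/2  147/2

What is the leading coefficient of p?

4

Write p(s) = as^2 + bs + c. Substituting each data point gives a linear system:
  16a - 4b + c = 165/2
  9a + 3b + c = 39/2
  25a + 5b + c = 147/2
Solving the system yields a = 4, b = -5, c = -3/2.
So p(s) = 4s^2 - 5s - 3/2.
The leading coefficient is 4.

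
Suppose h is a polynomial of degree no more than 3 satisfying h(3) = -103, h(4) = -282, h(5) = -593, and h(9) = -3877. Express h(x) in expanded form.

Write h(x) = ax^3 + bx^2 + cx + d. Substituting each data point gives a linear system:
  27a + 9b + 3c + d = -103
  64a + 16b + 4c + d = -282
  125a + 25b + 5c + d = -593
  729a + 81b + 9c + d = -3877
Solving the system yields a = -6, b = 6, c = 1, d = 2.
So h(x) = -6x^3 + 6x^2 + x + 2.
Check: h(4) = -282. ✓

h(x) = -6x^3 + 6x^2 + x + 2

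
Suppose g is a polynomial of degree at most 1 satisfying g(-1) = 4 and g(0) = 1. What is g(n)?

g(n) = -3n + 1

Write g(n) = an + b. Substituting each data point gives a linear system:
  -a + b = 4
  b = 1
Solving the system yields a = -3, b = 1.
So g(n) = -3n + 1.
Check: g(0) = 1. ✓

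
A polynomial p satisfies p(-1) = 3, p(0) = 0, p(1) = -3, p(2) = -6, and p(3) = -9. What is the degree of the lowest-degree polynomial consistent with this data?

Forward differences of the values at s = -1, 0, 1, 2, 3:
  p  : 3  0  -3  -6  -9
  Δ  : -3  -3  -3  -3
  Δ^2: 0  0  0
  Δ^3: 0  0
  Δ^4: 0
The first differences are constant (-3) and nonzero, while all higher differences vanish, so the minimal degree is 1.

1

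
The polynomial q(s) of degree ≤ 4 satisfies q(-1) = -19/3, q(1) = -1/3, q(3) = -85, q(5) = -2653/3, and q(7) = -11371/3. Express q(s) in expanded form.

q(s) = -2s^4 + 3s^3 - (1/3)s^2 - 1

Write q(s) = as^4 + bs^3 + cs^2 + ds + e. Substituting each data point gives a linear system:
  a - b + c - d + e = -19/3
  a + b + c + d + e = -1/3
  81a + 27b + 9c + 3d + e = -85
  625a + 125b + 25c + 5d + e = -2653/3
  2401a + 343b + 49c + 7d + e = -11371/3
Solving the system yields a = -2, b = 3, c = -1/3, d = 0, e = -1.
So q(s) = -2s^4 + 3s^3 - (1/3)s^2 - 1.
Check: q(7) = -11371/3. ✓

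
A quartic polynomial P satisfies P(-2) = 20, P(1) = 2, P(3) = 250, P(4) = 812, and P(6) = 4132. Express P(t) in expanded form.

Write P(t) = at^4 + bt^3 + ct^2 + dt + e. Substituting each data point gives a linear system:
  16a - 8b + 4c - 2d + e = 20
  a + b + c + d + e = 2
  81a + 27b + 9c + 3d + e = 250
  256a + 64b + 16c + 4d + e = 812
  1296a + 216b + 36c + 6d + e = 4132
Solving the system yields a = 3, b = 2, c = -5, d = -2, e = 4.
So P(t) = 3t^4 + 2t^3 - 5t^2 - 2t + 4.
Check: P(3) = 250. ✓

P(t) = 3t^4 + 2t^3 - 5t^2 - 2t + 4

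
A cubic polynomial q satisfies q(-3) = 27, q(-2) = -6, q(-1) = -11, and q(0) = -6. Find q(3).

Forward differences of the values at n = -3, -2, -1, 0:
  q  : 27  -6  -11  -6
  Δ  : -33  -5  5
  Δ^2: 28  10
  Δ^3: -18
The third differences are constant, confirming degree 3.
Interpolating (Newton forward form) and evaluating at n = 3 gives q(3) = -111.

-111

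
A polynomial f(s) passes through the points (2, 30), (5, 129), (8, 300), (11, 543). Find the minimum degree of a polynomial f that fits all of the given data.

Forward differences of the values at s = 2, 5, 8, 11:
  f  : 30  129  300  543
  Δ  : 99  171  243
  Δ^2: 72  72
  Δ^3: 0
The second differences are constant (72) and nonzero, while all higher differences vanish, so the minimal degree is 2.

2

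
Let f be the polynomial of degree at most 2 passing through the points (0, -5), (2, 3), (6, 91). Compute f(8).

171

Write f(s) = as^2 + bs + c. Substituting each data point gives a linear system:
  c = -5
  4a + 2b + c = 3
  36a + 6b + c = 91
Solving the system yields a = 3, b = -2, c = -5.
So f(s) = 3s^2 - 2s - 5.
Then f(8) = 171.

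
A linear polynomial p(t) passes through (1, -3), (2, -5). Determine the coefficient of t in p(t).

-2

Write p(t) = at + b. Substituting each data point gives a linear system:
  a + b = -3
  2a + b = -5
Solving the system yields a = -2, b = -1.
So p(t) = -2t - 1.
The leading coefficient is -2.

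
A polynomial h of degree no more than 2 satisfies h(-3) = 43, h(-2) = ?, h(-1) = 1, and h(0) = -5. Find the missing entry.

On equispaced nodes a degree-2 polynomial has vanishing third forward difference, so
  - h(-3) + 3·h(-2) - 3·h(-1) + h(0) = 0.
Substituting the known values and solving for h(-2):
  3·h(-2) = 51
  h(-2) = 17.

17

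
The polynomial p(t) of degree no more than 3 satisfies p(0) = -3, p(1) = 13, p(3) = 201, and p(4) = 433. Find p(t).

p(t) = 5t^3 + 6t^2 + 5t - 3

Write p(t) = at^3 + bt^2 + ct + d. Substituting each data point gives a linear system:
  d = -3
  a + b + c + d = 13
  27a + 9b + 3c + d = 201
  64a + 16b + 4c + d = 433
Solving the system yields a = 5, b = 6, c = 5, d = -3.
So p(t) = 5t^3 + 6t^2 + 5t - 3.
Check: p(0) = -3. ✓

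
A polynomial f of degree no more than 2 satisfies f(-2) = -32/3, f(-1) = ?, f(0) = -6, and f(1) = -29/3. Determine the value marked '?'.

-19/3

The 3 known points determine the degree-2 polynomial uniquely.
Write f(x) = ax^2 + bx + c. Substituting each data point gives a linear system:
  4a - 2b + c = -32/3
  c = -6
  a + b + c = -29/3
Solving the system yields a = -2, b = -5/3, c = -6.
So f(x) = -2x^2 - (5/3)x - 6.
Then f(-1) = -19/3.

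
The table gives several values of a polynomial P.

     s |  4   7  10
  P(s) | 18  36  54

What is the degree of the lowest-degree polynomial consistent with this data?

Forward differences of the values at s = 4, 7, 10:
  P  : 18  36  54
  Δ  : 18  18
  Δ^2: 0
The first differences are constant (18) and nonzero, while all higher differences vanish, so the minimal degree is 1.

1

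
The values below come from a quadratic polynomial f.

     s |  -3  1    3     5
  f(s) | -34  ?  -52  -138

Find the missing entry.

-6

The 3 known points determine the degree-2 polynomial uniquely.
Write f(s) = as^2 + bs + c. Substituting each data point gives a linear system:
  9a - 3b + c = -34
  9a + 3b + c = -52
  25a + 5b + c = -138
Solving the system yields a = -5, b = -3, c = 2.
So f(s) = -5s² - 3s + 2.
Then f(1) = -6.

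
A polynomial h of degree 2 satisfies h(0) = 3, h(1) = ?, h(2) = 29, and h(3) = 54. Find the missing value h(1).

The 3 known points determine the degree-2 polynomial uniquely.
Write h(u) = au^2 + bu + c. Substituting each data point gives a linear system:
  c = 3
  4a + 2b + c = 29
  9a + 3b + c = 54
Solving the system yields a = 4, b = 5, c = 3.
So h(u) = 4u² + 5u + 3.
Then h(1) = 12.

12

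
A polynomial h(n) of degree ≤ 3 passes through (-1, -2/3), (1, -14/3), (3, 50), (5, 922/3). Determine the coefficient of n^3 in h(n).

3

Write h(n) = an^3 + bn^2 + cn + d. Substituting each data point gives a linear system:
  -a + b - c + d = -2/3
  a + b + c + d = -14/3
  27a + 9b + 3c + d = 50
  125a + 25b + 5c + d = 922/3
Solving the system yields a = 3, b = -5/3, c = -5, d = -1.
So h(n) = 3n^3 - (5/3)n^2 - 5n - 1.
The leading coefficient is 3.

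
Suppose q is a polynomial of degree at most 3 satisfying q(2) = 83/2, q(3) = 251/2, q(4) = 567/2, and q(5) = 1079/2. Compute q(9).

Using the Lagrange interpolation formula with nodes 2, 3, 4, 5:
  L_0(n) = (n - 3)(n - 4)(n - 5) / -6
  L_1(n) = (n - 2)(n - 4)(n - 5) / 2
  L_2(n) = (n - 2)(n - 3)(n - 5) / -2
  L_3(n) = (n - 2)(n - 3)(n - 4) / 6
Then q(n) = 83/2·L_0(n) + 251/2·L_1(n) + 567/2·L_2(n) + 1079/2·L_3(n).
Expanding and collecting terms gives q(n) = 4n^3 + n^2 + 3n - 1/2.
Evaluating at n = 9: q(9) = 6047/2.

6047/2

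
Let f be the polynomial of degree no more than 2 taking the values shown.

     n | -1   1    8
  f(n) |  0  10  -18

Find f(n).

f(n) = -n^2 + 5n + 6

Write f(n) = an^2 + bn + c. Substituting each data point gives a linear system:
  a - b + c = 0
  a + b + c = 10
  64a + 8b + c = -18
Solving the system yields a = -1, b = 5, c = 6.
So f(n) = -n^2 + 5n + 6.
Check: f(1) = 10. ✓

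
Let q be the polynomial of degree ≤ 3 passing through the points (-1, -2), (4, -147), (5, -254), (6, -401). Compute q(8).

Write q(u) = au^3 + bu^2 + cu + d. Substituting each data point gives a linear system:
  -a + b - c + d = -2
  64a + 16b + 4c + d = -147
  125a + 25b + 5c + d = -254
  216a + 36b + 6c + d = -401
Solving the system yields a = -1, b = -5, c = -1, d = 1.
So q(u) = -u³ - 5u² - u + 1.
Then q(8) = -839.

-839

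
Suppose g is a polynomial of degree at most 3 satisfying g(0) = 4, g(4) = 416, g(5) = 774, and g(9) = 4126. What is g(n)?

Using the Lagrange interpolation formula with nodes 0, 4, 5, 9:
  L_0(n) = (n - 4)(n - 5)(n - 9) / -180
  L_1(n) = n(n - 5)(n - 9) / 20
  L_2(n) = n(n - 4)(n - 9) / -20
  L_3(n) = n(n - 4)(n - 5) / 180
Then g(n) = 4·L_0(n) + 416·L_1(n) + 774·L_2(n) + 4126·L_3(n).
Expanding and collecting terms gives g(n) = 5n^3 + 6n^2 - n + 4.
Check: g(9) = 4126. ✓

g(n) = 5n^3 + 6n^2 - n + 4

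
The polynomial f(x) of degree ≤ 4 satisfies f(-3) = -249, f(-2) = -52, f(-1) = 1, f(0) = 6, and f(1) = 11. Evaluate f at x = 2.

16

Forward differences of the values at x = -3, -2, -1, 0, 1:
  f  : -249  -52  1  6  11
  Δ  : 197  53  5  5
  Δ^2: -144  -48  0
  Δ^3: 96  48
  Δ^4: -48
The fourth differences are constant, confirming degree 4.
Interpolating (Newton forward form) and evaluating at x = 2 gives f(2) = 16.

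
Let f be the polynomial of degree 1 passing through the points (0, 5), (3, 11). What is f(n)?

Write f(n) = an + b. Substituting each data point gives a linear system:
  b = 5
  3a + b = 11
Solving the system yields a = 2, b = 5.
So f(n) = 2n + 5.
Check: f(3) = 11. ✓

f(n) = 2n + 5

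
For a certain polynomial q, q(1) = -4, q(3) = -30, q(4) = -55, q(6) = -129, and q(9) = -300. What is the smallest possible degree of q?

Divided differences on the nodes 1, 3, 4, 6, 9:
  order 0: -4  -30  -55  -129  -300
  order 1: -13  -25  -37  -57
  order 2: -4  -4  -4
  order 3: 0  0
  order 4: 0
The order-2 divided differences are all -4 (nonzero) and every higher order vanishes, so the data lies on a polynomial of degree exactly 2.

2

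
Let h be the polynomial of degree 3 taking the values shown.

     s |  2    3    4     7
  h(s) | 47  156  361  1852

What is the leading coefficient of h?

Write h(s) = as^3 + bs^2 + cs + d. Substituting each data point gives a linear system:
  8a + 4b + 2c + d = 47
  27a + 9b + 3c + d = 156
  64a + 16b + 4c + d = 361
  343a + 49b + 7c + d = 1852
Solving the system yields a = 5, b = 3, c = -1, d = -3.
So h(s) = 5s³ + 3s² - s - 3.
The leading coefficient is 5.

5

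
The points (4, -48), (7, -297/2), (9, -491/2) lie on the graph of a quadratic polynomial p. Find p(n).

p(n) = -3n^2 - (1/2)n + 2

Write p(n) = an^2 + bn + c. Substituting each data point gives a linear system:
  16a + 4b + c = -48
  49a + 7b + c = -297/2
  81a + 9b + c = -491/2
Solving the system yields a = -3, b = -1/2, c = 2.
So p(n) = -3n^2 - (1/2)n + 2.
Check: p(9) = -491/2. ✓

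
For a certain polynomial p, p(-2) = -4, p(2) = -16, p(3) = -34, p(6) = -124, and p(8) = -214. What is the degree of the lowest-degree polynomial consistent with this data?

2

Divided differences on the nodes -2, 2, 3, 6, 8:
  order 0: -4  -16  -34  -124  -214
  order 1: -3  -18  -30  -45
  order 2: -3  -3  -3
  order 3: 0  0
  order 4: 0
The order-2 divided differences are all -3 (nonzero) and every higher order vanishes, so the data lies on a polynomial of degree exactly 2.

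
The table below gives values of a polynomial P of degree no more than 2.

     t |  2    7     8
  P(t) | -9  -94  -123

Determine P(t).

P(t) = -2t^2 + t - 3

Write P(t) = at^2 + bt + c. Substituting each data point gives a linear system:
  4a + 2b + c = -9
  49a + 7b + c = -94
  64a + 8b + c = -123
Solving the system yields a = -2, b = 1, c = -3.
So P(t) = -2t^2 + t - 3.
Check: P(8) = -123. ✓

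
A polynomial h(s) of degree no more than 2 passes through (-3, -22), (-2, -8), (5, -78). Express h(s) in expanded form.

Using the Lagrange interpolation formula with nodes -3, -2, 5:
  L_0(s) = (s + 2)(s - 5) / 8
  L_1(s) = (s + 3)(s - 5) / -7
  L_2(s) = (s + 3)(s + 2) / 56
Then h(s) = -22·L_0(s) - 8·L_1(s) - 78·L_2(s).
Expanding and collecting terms gives h(s) = -3s^2 - s + 2.
Check: h(-2) = -8. ✓

h(s) = -3s^2 - s + 2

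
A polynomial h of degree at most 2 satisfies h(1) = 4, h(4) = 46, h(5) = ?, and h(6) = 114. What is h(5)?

76

The 3 known points determine the degree-2 polynomial uniquely.
Write h(t) = at^2 + bt + c. Substituting each data point gives a linear system:
  a + b + c = 4
  16a + 4b + c = 46
  36a + 6b + c = 114
Solving the system yields a = 4, b = -6, c = 6.
So h(t) = 4t² - 6t + 6.
Then h(5) = 76.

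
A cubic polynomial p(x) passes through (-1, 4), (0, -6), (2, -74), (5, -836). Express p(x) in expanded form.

Using the Lagrange interpolation formula with nodes -1, 0, 2, 5:
  L_0(x) = x(x - 2)(x - 5) / -18
  L_1(x) = (x + 1)(x - 2)(x - 5) / 10
  L_2(x) = (x + 1)x(x - 5) / -18
  L_3(x) = (x + 1)x(x - 2) / 90
Then p(x) = 4·L_0(x) - 6·L_1(x) - 74·L_2(x) - 836·L_3(x).
Expanding and collecting terms gives p(x) = -6x^3 - 2x^2 - 6x - 6.
Check: p(-1) = 4. ✓

p(x) = -6x^3 - 2x^2 - 6x - 6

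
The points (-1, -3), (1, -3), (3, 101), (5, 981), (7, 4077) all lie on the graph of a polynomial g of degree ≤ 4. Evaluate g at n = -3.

Using the Lagrange interpolation formula with nodes -1, 1, 3, 5, 7:
  L_0(n) = (n - 1)(n - 3)(n - 5)(n - 7) / 384
  L_1(n) = (n + 1)(n - 3)(n - 5)(n - 7) / -96
  L_2(n) = (n + 1)(n - 1)(n - 5)(n - 7) / 64
  L_3(n) = (n + 1)(n - 1)(n - 3)(n - 7) / -96
  L_4(n) = (n + 1)(n - 1)(n - 3)(n - 5) / 384
Then g(n) = -3·L_0(n) - 3·L_1(n) + 101·L_2(n) + 981·L_3(n) + 4077·L_4(n).
Expanding and collecting terms gives g(n) = 2n^4 - 2n^3 - n^2 + 2n - 4.
Evaluating at n = -3: g(-3) = 197.

197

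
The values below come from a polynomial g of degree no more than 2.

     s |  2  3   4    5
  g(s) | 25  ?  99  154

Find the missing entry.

On equispaced nodes a degree-2 polynomial has vanishing third forward difference, so
  - g(2) + 3·g(3) - 3·g(4) + g(5) = 0.
Substituting the known values and solving for g(3):
  3·g(3) = 168
  g(3) = 56.

56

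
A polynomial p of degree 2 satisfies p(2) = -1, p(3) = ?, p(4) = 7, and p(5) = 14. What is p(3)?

2

The 3 known points determine the degree-2 polynomial uniquely.
Write p(n) = an^2 + bn + c. Substituting each data point gives a linear system:
  4a + 2b + c = -1
  16a + 4b + c = 7
  25a + 5b + c = 14
Solving the system yields a = 1, b = -2, c = -1.
So p(n) = n^2 - 2n - 1.
Then p(3) = 2.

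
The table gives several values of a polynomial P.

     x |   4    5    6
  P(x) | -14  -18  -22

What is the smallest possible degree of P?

Forward differences of the values at x = 4, 5, 6:
  P  : -14  -18  -22
  Δ  : -4  -4
  Δ^2: 0
The first differences are constant (-4) and nonzero, while all higher differences vanish, so the minimal degree is 1.

1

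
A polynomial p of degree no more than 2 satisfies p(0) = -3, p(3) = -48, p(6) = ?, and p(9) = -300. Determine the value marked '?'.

The 3 known points determine the degree-2 polynomial uniquely.
Write p(t) = at^2 + bt + c. Substituting each data point gives a linear system:
  c = -3
  9a + 3b + c = -48
  81a + 9b + c = -300
Solving the system yields a = -3, b = -6, c = -3.
So p(t) = -3t² - 6t - 3.
Then p(6) = -147.

-147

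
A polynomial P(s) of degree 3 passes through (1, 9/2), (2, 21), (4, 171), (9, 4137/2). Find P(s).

Using the Lagrange interpolation formula with nodes 1, 2, 4, 9:
  L_0(s) = (s - 2)(s - 4)(s - 9) / -24
  L_1(s) = (s - 1)(s - 4)(s - 9) / 14
  L_2(s) = (s - 1)(s - 2)(s - 9) / -30
  L_3(s) = (s - 1)(s - 2)(s - 4) / 280
Then P(s) = 9/2·L_0(s) + 21·L_1(s) + 171·L_2(s) + 4137/2·L_3(s).
Expanding and collecting terms gives P(s) = 3s³ - (3/2)s² + 3.
Check: P(9) = 4137/2. ✓

P(s) = 3s^3 - (3/2)s^2 + 3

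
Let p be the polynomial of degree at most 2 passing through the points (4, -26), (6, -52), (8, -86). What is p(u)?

Write p(u) = au^2 + bu + c. Substituting each data point gives a linear system:
  16a + 4b + c = -26
  36a + 6b + c = -52
  64a + 8b + c = -86
Solving the system yields a = -1, b = -3, c = 2.
So p(u) = -u² - 3u + 2.
Check: p(6) = -52. ✓

p(u) = -u^2 - 3u + 2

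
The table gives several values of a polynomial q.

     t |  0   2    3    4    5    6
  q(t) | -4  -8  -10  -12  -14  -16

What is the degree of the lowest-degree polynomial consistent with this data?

Divided differences on the nodes 0, 2, 3, 4, 5, 6:
  order 0: -4  -8  -10  -12  -14  -16
  order 1: -2  -2  -2  -2  -2
  order 2: 0  0  0  0
  order 3: 0  0  0
  order 4: 0  0
  order 5: 0
The order-1 divided differences are all -2 (nonzero) and every higher order vanishes, so the data lies on a polynomial of degree exactly 1.

1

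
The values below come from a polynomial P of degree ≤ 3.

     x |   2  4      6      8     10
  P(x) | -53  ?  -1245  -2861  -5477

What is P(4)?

On equispaced nodes a degree-3 polynomial has vanishing fourth forward difference, so
  P(2) - 4·P(4) + 6·P(6) - 4·P(8) + P(10) = 0.
Substituting the known values and solving for P(4):
  -4·P(4) = 1556
  P(4) = -389.

-389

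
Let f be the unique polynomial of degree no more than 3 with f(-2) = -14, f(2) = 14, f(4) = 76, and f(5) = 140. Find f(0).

0

Using the Lagrange interpolation formula with nodes -2, 2, 4, 5:
  L_0(n) = (n - 2)(n - 4)(n - 5) / -168
  L_1(n) = (n + 2)(n - 4)(n - 5) / 24
  L_2(n) = (n + 2)(n - 2)(n - 5) / -12
  L_3(n) = (n + 2)(n - 2)(n - 4) / 21
Then f(n) = -14·L_0(n) + 14·L_1(n) + 76·L_2(n) + 140·L_3(n).
Expanding and collecting terms gives f(n) = n³ + 3n.
Evaluating at n = 0: f(0) = 0.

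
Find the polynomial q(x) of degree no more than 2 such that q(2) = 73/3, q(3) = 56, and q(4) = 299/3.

Using the Lagrange interpolation formula with nodes 2, 3, 4:
  L_0(x) = (x - 3)(x - 4) / 2
  L_1(x) = (x - 2)(x - 4) / -1
  L_2(x) = (x - 2)(x - 3) / 2
Then q(x) = 73/3·L_0(x) + 56·L_1(x) + 299/3·L_2(x).
Expanding and collecting terms gives q(x) = 6x^2 + (5/3)x - 3.
Check: q(4) = 299/3. ✓

q(x) = 6x^2 + (5/3)x - 3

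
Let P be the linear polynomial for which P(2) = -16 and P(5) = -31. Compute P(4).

-26

Write P(n) = an + b. Substituting each data point gives a linear system:
  2a + b = -16
  5a + b = -31
Solving the system yields a = -5, b = -6.
So P(n) = -5n - 6.
Then P(4) = -26.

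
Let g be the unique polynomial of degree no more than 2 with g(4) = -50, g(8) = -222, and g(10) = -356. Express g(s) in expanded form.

Using the Lagrange interpolation formula with nodes 4, 8, 10:
  L_0(s) = (s - 8)(s - 10) / 24
  L_1(s) = (s - 4)(s - 10) / -8
  L_2(s) = (s - 4)(s - 8) / 12
Then g(s) = -50·L_0(s) - 222·L_1(s) - 356·L_2(s).
Expanding and collecting terms gives g(s) = -4s^2 + 5s - 6.
Check: g(4) = -50. ✓

g(s) = -4s^2 + 5s - 6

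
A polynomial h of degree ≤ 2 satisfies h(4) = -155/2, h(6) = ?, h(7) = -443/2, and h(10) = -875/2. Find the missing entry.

The 3 known points determine the degree-2 polynomial uniquely.
Write h(u) = au^2 + bu + c. Substituting each data point gives a linear system:
  16a + 4b + c = -155/2
  49a + 7b + c = -443/2
  100a + 10b + c = -875/2
Solving the system yields a = -4, b = -4, c = 5/2.
So h(u) = -4u² - 4u + 5/2.
Then h(6) = -331/2.

-331/2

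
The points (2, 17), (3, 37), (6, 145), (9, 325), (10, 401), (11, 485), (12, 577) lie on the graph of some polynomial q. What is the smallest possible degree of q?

2

Divided differences on the nodes 2, 3, 6, 9, 10, 11, 12:
  order 0: 17  37  145  325  401  485  577
  order 1: 20  36  60  76  84  92
  order 2: 4  4  4  4  4
  order 3: 0  0  0  0
  order 4: 0  0  0
  order 5: 0  0
  order 6: 0
The order-2 divided differences are all 4 (nonzero) and every higher order vanishes, so the data lies on a polynomial of degree exactly 2.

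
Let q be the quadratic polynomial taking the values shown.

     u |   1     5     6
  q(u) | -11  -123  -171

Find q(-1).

-3

Write q(u) = au^2 + bu + c. Substituting each data point gives a linear system:
  a + b + c = -11
  25a + 5b + c = -123
  36a + 6b + c = -171
Solving the system yields a = -4, b = -4, c = -3.
So q(u) = -4u² - 4u - 3.
Then q(-1) = -3.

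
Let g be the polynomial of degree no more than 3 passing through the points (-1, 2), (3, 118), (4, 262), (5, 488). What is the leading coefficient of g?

3

Write g(x) = ax^3 + bx^2 + cx + d. Substituting each data point gives a linear system:
  -a + b - c + d = 2
  27a + 9b + 3c + d = 118
  64a + 16b + 4c + d = 262
  125a + 25b + 5c + d = 488
Solving the system yields a = 3, b = 5, c = -2, d = -2.
So g(x) = 3x³ + 5x² - 2x - 2.
The leading coefficient is 3.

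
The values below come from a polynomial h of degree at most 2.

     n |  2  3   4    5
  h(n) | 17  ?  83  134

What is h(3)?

On equispaced nodes a degree-2 polynomial has vanishing third forward difference, so
  - h(2) + 3·h(3) - 3·h(4) + h(5) = 0.
Substituting the known values and solving for h(3):
  3·h(3) = 132
  h(3) = 44.

44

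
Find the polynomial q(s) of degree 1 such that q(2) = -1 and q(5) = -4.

q(s) = -s + 1

Using the Lagrange interpolation formula with nodes 2, 5:
  L_0(s) = (s - 5) / -3
  L_1(s) = (s - 2) / 3
Then q(s) = -1·L_0(s) - 4·L_1(s).
Expanding and collecting terms gives q(s) = -s + 1.
Check: q(2) = -1. ✓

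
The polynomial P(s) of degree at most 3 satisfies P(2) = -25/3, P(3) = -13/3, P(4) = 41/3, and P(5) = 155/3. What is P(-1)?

11/3

Forward differences of the values at s = 2, 3, 4, 5:
  P  : -25/3  -13/3  41/3  155/3
  Δ  : 4  18  38
  Δ^2: 14  20
  Δ^3: 6
The third differences are constant, confirming degree 3.
Interpolating (Newton forward form) and evaluating at s = -1 gives P(-1) = 11/3.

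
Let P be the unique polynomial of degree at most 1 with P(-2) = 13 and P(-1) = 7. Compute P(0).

Write P(s) = as + b. Substituting each data point gives a linear system:
  -2a + b = 13
  -a + b = 7
Solving the system yields a = -6, b = 1.
So P(s) = -6s + 1.
Then P(0) = 1.

1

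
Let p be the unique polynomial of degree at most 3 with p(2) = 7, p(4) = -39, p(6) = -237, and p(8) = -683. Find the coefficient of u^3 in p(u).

-2

Write p(u) = au^3 + bu^2 + cu + d. Substituting each data point gives a linear system:
  8a + 4b + 2c + d = 7
  64a + 16b + 4c + d = -39
  216a + 36b + 6c + d = -237
  512a + 64b + 8c + d = -683
Solving the system yields a = -2, b = 5, c = 3, d = -3.
So p(u) = -2u^3 + 5u^2 + 3u - 3.
The leading coefficient is -2.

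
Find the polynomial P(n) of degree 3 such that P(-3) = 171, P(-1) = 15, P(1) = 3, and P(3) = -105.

Write P(n) = an^3 + bn^2 + cn + d. Substituting each data point gives a linear system:
  -27a + 9b - 3c + d = 171
  -a + b - c + d = 15
  a + b + c + d = 3
  27a + 9b + 3c + d = -105
Solving the system yields a = -5, b = 3, c = -1, d = 6.
So P(n) = -5n^3 + 3n^2 - n + 6.
Check: P(3) = -105. ✓

P(n) = -5n^3 + 3n^2 - n + 6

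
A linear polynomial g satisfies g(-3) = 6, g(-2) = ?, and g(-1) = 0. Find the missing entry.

3

On equispaced nodes a degree-1 polynomial has vanishing second forward difference, so
  g(-3) - 2·g(-2) + g(-1) = 0.
Substituting the known values and solving for g(-2):
  -2·g(-2) = -6
  g(-2) = 3.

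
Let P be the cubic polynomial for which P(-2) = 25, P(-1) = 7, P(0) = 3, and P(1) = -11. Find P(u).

Write P(u) = au^3 + bu^2 + cu + d. Substituting each data point gives a linear system:
  -8a + 4b - 2c + d = 25
  -a + b - c + d = 7
  d = 3
  a + b + c + d = -11
Solving the system yields a = -4, b = -5, c = -5, d = 3.
So P(u) = -4u^3 - 5u^2 - 5u + 3.
Check: P(1) = -11. ✓

P(u) = -4u^3 - 5u^2 - 5u + 3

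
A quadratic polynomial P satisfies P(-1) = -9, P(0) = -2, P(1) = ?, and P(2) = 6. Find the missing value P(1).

3

On equispaced nodes a degree-2 polynomial has vanishing third forward difference, so
  - P(-1) + 3·P(0) - 3·P(1) + P(2) = 0.
Substituting the known values and solving for P(1):
  -3·P(1) = -9
  P(1) = 3.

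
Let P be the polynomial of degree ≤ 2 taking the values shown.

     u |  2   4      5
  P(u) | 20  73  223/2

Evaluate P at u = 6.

158

Write P(u) = au^2 + bu + c. Substituting each data point gives a linear system:
  4a + 2b + c = 20
  16a + 4b + c = 73
  25a + 5b + c = 223/2
Solving the system yields a = 4, b = 5/2, c = -1.
So P(u) = 4u^2 + (5/2)u - 1.
Then P(6) = 158.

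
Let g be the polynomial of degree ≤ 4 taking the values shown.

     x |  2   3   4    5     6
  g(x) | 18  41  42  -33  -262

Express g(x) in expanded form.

Using the Lagrange interpolation formula with nodes 2, 3, 4, 5, 6:
  L_0(x) = (x - 3)(x - 4)(x - 5)(x - 6) / 24
  L_1(x) = (x - 2)(x - 4)(x - 5)(x - 6) / -6
  L_2(x) = (x - 2)(x - 3)(x - 5)(x - 6) / 4
  L_3(x) = (x - 2)(x - 3)(x - 4)(x - 6) / -6
  L_4(x) = (x - 2)(x - 3)(x - 4)(x - 5) / 24
Then g(x) = 18·L_0(x) + 41·L_1(x) + 42·L_2(x) - 33·L_3(x) - 262·L_4(x).
Expanding and collecting terms gives g(x) = -x^4 + 5x^3 - x^2 - 2x + 2.
Check: g(4) = 42. ✓

g(x) = -x^4 + 5x^3 - x^2 - 2x + 2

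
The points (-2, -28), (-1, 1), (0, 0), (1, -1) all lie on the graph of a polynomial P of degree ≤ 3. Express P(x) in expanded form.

P(x) = 5x^3 - 6x

Write P(x) = ax^3 + bx^2 + cx + d. Substituting each data point gives a linear system:
  -8a + 4b - 2c + d = -28
  -a + b - c + d = 1
  d = 0
  a + b + c + d = -1
Solving the system yields a = 5, b = 0, c = -6, d = 0.
So P(x) = 5x³ - 6x.
Check: P(-1) = 1. ✓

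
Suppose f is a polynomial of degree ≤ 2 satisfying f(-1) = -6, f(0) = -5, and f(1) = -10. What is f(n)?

Write f(n) = an^2 + bn + c. Substituting each data point gives a linear system:
  a - b + c = -6
  c = -5
  a + b + c = -10
Solving the system yields a = -3, b = -2, c = -5.
So f(n) = -3n^2 - 2n - 5.
Check: f(1) = -10. ✓

f(n) = -3n^2 - 2n - 5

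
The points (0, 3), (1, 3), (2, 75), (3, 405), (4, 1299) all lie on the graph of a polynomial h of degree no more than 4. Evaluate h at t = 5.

3183

Write h(t) = at^4 + bt^3 + ct^2 + dt + e. Substituting each data point gives a linear system:
  e = 3
  a + b + c + d + e = 3
  16a + 8b + 4c + 2d + e = 75
  81a + 27b + 9c + 3d + e = 405
  256a + 64b + 16c + 4d + e = 1299
Solving the system yields a = 5, b = 1, c = -2, d = -4, e = 3.
So h(t) = 5t^4 + t^3 - 2t^2 - 4t + 3.
Then h(5) = 3183.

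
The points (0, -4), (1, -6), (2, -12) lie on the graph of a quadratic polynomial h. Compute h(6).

-76

Write h(s) = as^2 + bs + c. Substituting each data point gives a linear system:
  c = -4
  a + b + c = -6
  4a + 2b + c = -12
Solving the system yields a = -2, b = 0, c = -4.
So h(s) = -2s² - 4.
Then h(6) = -76.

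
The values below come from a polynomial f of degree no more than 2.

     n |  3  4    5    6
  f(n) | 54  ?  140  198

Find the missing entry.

92

The 3 known points determine the degree-2 polynomial uniquely.
Write f(n) = an^2 + bn + c. Substituting each data point gives a linear system:
  9a + 3b + c = 54
  25a + 5b + c = 140
  36a + 6b + c = 198
Solving the system yields a = 5, b = 3, c = 0.
So f(n) = 5n² + 3n.
Then f(4) = 92.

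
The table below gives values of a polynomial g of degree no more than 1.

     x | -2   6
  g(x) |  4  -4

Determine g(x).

g(x) = -x + 2

Using the Lagrange interpolation formula with nodes -2, 6:
  L_0(x) = (x - 6) / -8
  L_1(x) = (x + 2) / 8
Then g(x) = 4·L_0(x) - 4·L_1(x).
Expanding and collecting terms gives g(x) = -x + 2.
Check: g(6) = -4. ✓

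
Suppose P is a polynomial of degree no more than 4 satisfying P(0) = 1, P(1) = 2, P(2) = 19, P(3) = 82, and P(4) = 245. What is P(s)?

Write P(s) = as^4 + bs^3 + cs^2 + ds + e. Substituting each data point gives a linear system:
  e = 1
  a + b + c + d + e = 2
  16a + 8b + 4c + 2d + e = 19
  81a + 27b + 9c + 3d + e = 82
  256a + 64b + 16c + 4d + e = 245
Solving the system yields a = 1, b = -1, c = 4, d = -3, e = 1.
So P(s) = s⁴ - s³ + 4s² - 3s + 1.
Check: P(2) = 19. ✓

P(s) = s^4 - s^3 + 4s^2 - 3s + 1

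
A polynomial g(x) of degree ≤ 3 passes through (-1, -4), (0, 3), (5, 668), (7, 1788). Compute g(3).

156

Write g(x) = ax^3 + bx^2 + cx + d. Substituting each data point gives a linear system:
  -a + b - c + d = -4
  d = 3
  125a + 25b + 5c + d = 668
  343a + 49b + 7c + d = 1788
Solving the system yields a = 5, b = 1, c = 3, d = 3.
So g(x) = 5x³ + x² + 3x + 3.
Then g(3) = 156.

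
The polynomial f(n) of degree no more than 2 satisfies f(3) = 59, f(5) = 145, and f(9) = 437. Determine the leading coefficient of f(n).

5

Write f(n) = an^2 + bn + c. Substituting each data point gives a linear system:
  9a + 3b + c = 59
  25a + 5b + c = 145
  81a + 9b + c = 437
Solving the system yields a = 5, b = 3, c = 5.
So f(n) = 5n^2 + 3n + 5.
The leading coefficient is 5.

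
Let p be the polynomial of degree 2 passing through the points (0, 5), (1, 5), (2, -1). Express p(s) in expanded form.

Using the Lagrange interpolation formula with nodes 0, 1, 2:
  L_0(s) = (s - 1)(s - 2) / 2
  L_1(s) = s(s - 2) / -1
  L_2(s) = s(s - 1) / 2
Then p(s) = 5·L_0(s) + 5·L_1(s) - 1·L_2(s).
Expanding and collecting terms gives p(s) = -3s^2 + 3s + 5.
Check: p(2) = -1. ✓

p(s) = -3s^2 + 3s + 5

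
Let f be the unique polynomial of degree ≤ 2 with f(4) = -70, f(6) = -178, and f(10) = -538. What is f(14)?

Write f(x) = ax^2 + bx + c. Substituting each data point gives a linear system:
  16a + 4b + c = -70
  36a + 6b + c = -178
  100a + 10b + c = -538
Solving the system yields a = -6, b = 6, c = 2.
So f(x) = -6x^2 + 6x + 2.
Then f(14) = -1090.

-1090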